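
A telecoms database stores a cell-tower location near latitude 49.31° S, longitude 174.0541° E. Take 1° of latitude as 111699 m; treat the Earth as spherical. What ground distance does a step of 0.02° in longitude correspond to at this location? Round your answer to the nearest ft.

At 49.31° a degree of longitude is 111699 × cos 49.31° ≈ 72824 m, so 0.02° corresponds to 1456.48 m.
Converting: 1456.48 m × 3.2808 ft/m ≈ 4778.5 ft.

4778 ft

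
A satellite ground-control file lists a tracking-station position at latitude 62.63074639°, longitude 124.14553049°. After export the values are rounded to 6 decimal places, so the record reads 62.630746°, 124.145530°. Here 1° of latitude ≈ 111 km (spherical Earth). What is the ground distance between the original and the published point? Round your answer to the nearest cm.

5 cm

The latitude changed by +0.00000039° and the longitude by +0.00000049°.
North–south shift: 0.00000039 × 111000 = 0.04329 m.
E–W at 62.6307°: 0.00000049° × 111000 × cos 62.6307° = 0.00000049 × 111000 × 0.4597 ≈ 0.0250044 m.
Distance: √(0.04329² + 0.0250044²) ≈ 0.0499924 m.
That is 0.0499924 m = 4.9992 cm.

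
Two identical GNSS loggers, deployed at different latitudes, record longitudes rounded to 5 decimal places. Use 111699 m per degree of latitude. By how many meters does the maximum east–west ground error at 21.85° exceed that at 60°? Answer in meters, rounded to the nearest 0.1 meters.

0.2 meters

Rounding to 5 decimal places leaves the longitude within ±5e-06° of the true value.
Error at 21.85° = 5e-06° × 111699 × cos 21.85° ≈ 0.5585 × 0.9282 = 0.51837 m.
Error at 60° = 5e-06° × 111699 × cos 60° ≈ 0.5585 × 0.5000 = 0.27925 m.
Difference: 0.51837 − 0.27925 = 0.23913 m.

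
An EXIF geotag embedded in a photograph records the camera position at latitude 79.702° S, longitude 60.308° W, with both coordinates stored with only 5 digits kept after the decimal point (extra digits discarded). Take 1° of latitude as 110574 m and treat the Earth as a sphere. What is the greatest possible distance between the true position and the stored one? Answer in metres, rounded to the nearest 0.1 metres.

1.1 metres

Truncating at 5 decimal places can drop up to a full unit in the last place, so each coordinate may be off by as much as 1e-05°.
North–south component: 1e-05° × 110574 = 1.10574 m.
E–W at 79.702°: 1e-05° × 110574 × cos 79.702° = 1e-05 × 110574 × 0.1788 ≈ 0.197671 m.
The two errors are perpendicular, so the maximum displacement is √(1.10574² + 0.197671²) ≈ 1.12327 m.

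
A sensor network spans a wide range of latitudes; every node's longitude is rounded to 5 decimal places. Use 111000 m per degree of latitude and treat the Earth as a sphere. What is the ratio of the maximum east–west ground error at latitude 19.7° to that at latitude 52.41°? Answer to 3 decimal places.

Rounding to 5 decimal places leaves the longitude within ±5e-06° of the true value.
Error at 19.7° = 5e-06° × 111000 × cos 19.7° ≈ 0.555 × 0.9415 = 0.52252 m.
Error at 52.41° = 5e-06° × 111000 × cos 52.41° ≈ 0.555 × 0.6100 = 0.33855 m.
Ratio: 0.52252 / 0.33855 = cos 19.7° / cos 52.41° ≈ 1.5434.

1.543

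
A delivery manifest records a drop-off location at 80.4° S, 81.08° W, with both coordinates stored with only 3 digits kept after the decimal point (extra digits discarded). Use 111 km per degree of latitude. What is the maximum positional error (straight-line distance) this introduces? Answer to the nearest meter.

113 meters

Truncating at 3 decimal places can drop up to a full unit in the last place, so each coordinate may be off by as much as 0.001°.
Latitude error → 0.001 × 111000 = 111 m along the meridian.
East–west component at 80.4°: 0.001° × 111000 × cos 80.4° ≈ 0.001 × 18511.3 ≈ 18.5113 m.
The two errors are perpendicular, so the maximum displacement is √(111² + 18.5113²) ≈ 112.533 m.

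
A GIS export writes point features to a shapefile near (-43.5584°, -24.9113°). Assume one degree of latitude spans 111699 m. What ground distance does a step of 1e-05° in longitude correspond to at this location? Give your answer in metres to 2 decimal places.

0.81 metres

One degree of longitude here spans 111699 × cos 43.5584° = 111699 × 0.7247 ≈ 80945.2 m; 1e-05° of that is 0.809452 m.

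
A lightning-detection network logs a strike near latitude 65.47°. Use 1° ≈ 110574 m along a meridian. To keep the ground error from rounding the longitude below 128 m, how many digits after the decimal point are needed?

3 decimal places

At 65.47° one degree of longitude covers 110574 × cos 65.47° ≈ 110574 × 0.4152 ≈ 45907 m.
N decimal places → at most half a unit in the last place, 0.5 × 10⁻ᴺ° = 45907/2 × 10⁻ᴺ m.
Need 0.5 × 45907 × 10⁻ᴺ ≤ 128 → 10⁻ᴺ ≤ 5.576e-03, so N ≥ 2.25.
At 2 places the error can reach 230 m, but 3 places keeps it to 23 m.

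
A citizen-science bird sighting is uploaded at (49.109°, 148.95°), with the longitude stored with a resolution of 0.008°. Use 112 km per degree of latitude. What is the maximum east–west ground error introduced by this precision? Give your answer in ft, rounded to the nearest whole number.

962 ft

With a 0.008° grid the true value lies within half a step, ±0.008°/2 = ±0.004°, of the stored one.
At latitude 49.109° a degree of longitude spans 112000 m × cos 49.109° = 112000 × 0.6546 ≈ 73317.7 m.
East–west error: 0.004° × 73317.7 m/° ≈ 293.271 m.
In feet: 293.271 m ÷ 0.3048 ≈ 962.17 ft.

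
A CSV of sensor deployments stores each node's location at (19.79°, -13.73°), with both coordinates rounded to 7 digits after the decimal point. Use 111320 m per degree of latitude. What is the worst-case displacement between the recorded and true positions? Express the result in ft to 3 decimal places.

Rounding to 7 decimal places leaves each coordinate within ±5e-08° of the true value.
Latitude error → 5e-08 × 111320 = 0.005566 m along the meridian.
E–W at 19.79°: 5e-08° × 111320 × cos 19.79° = 5e-08 × 111320 × 0.9409 ≈ 0.00523727 m.
Combining orthogonally: (0.005566² + 0.00523727²)^½ ≈ 0.0076426 m.
In feet: 0.0076426 m ÷ 0.3048 ≈ 0.025074 ft.

0.025 ft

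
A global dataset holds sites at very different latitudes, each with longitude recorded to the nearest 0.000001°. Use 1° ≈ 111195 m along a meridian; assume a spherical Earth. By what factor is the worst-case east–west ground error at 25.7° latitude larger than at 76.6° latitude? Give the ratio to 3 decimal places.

Rounding to 6 decimal places leaves the longitude within ±5e-07° of the true value.
At 25.7°: 5e-07° × 111195 × cos 25.7° = 5e-07 × 111195 × 0.9011 ≈ 0.050098 m.
Error at 76.6° = 5e-07° × 111195 × cos 76.6° ≈ 0.055597 × 0.2317 = 0.012885 m.
The ratio reduces to cos 25.7° / cos 76.6° = 0.9011/0.2317 ≈ 3.8882.

3.888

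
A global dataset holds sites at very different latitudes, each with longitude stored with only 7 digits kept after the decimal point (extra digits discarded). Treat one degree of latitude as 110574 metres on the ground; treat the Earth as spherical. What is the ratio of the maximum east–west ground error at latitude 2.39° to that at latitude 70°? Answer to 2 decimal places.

Truncating at 7 decimal places can drop up to a full unit in the last place, so the longitude may be off by as much as 1e-07°.
At 2.39°: 1e-07° × 110574 × cos 2.39° = 1e-07 × 110574 × 0.9991 ≈ 0.011048 m.
Error at 70° = 1e-07° × 110574 × cos 70° ≈ 0.011057 × 0.3420 = 0.0037819 m.
Ratio: 0.011048 / 0.0037819 = cos 2.39° / cos 70° ≈ 2.9213.

2.92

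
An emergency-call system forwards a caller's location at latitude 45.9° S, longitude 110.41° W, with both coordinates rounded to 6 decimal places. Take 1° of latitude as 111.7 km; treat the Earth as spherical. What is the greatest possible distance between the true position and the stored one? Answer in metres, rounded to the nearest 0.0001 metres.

Rounding to 6 decimal places leaves each coordinate within ±5e-07° of the true value.
N–S: 5e-07° × 111700 m/° = 0.05585 m.
East–west component at 45.9°: 5e-07° × 111700 × cos 45.9° ≈ 5e-07 × 77733.5 ≈ 0.0388667 m.
Combining orthogonally: (0.05585² + 0.0388667²)^½ ≈ 0.068043 m.

0.0680 metres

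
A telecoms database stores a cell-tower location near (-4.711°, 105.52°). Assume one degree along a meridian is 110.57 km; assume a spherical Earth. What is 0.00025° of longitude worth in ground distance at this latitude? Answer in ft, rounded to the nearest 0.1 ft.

One degree of longitude here spans 110570 × cos 4.711° = 110570 × 0.9966 ≈ 110196 m; 0.00025° of that is 27.5491 m.
In feet: 27.5491 m ÷ 0.3048 ≈ 90.384 ft.

90.4 ft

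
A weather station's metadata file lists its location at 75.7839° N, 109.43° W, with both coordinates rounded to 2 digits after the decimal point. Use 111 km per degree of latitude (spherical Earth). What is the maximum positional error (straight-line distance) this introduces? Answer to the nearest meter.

571 meters

Rounding to 2 decimal places leaves each coordinate within ±0.005° of the true value.
Latitude error → 0.005 × 111000 = 555 m along the meridian.
East–west component at 75.7839°: 0.005° × 111000 × cos 75.7839° ≈ 0.005 × 27259.4 ≈ 136.297 m.
Combining orthogonally: (555² + 136.297²)^½ ≈ 571.491 m.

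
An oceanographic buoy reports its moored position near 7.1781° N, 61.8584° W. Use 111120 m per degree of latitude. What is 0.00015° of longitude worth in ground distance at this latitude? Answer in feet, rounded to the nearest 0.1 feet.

54.3 feet

0.00015° of longitude at 7.1781° is 0.00015 × 111120 × cos 7.1781° ≈ 0.00015 × 110249 = 16.5374 m.
In feet: 16.5374 m ÷ 0.3048 ≈ 54.256 ft.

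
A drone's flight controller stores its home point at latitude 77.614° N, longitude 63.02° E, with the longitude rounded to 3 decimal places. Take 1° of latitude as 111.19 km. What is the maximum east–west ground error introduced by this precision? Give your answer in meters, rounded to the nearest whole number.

Rounding to 3 decimal places leaves the longitude within ±0.0005° of the true value.
One degree of longitude at 77.614° is 111190 × cos 77.614° ≈ 111190 × 0.2145 = 23849.9 m.
Maximum E–W displacement: 0.0005 × 23849.9 = 11.9249 m.

12 meters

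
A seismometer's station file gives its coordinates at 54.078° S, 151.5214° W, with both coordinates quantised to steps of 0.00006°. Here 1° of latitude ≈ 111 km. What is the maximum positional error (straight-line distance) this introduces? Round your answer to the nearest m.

4 m

With a 0.00006° grid the true value lies within half a step, ±0.00006°/2 = ±3e-05°, of the stored one.
Latitude error → 3e-05 × 111000 = 3.33 m along the meridian.
Longitude error → 3e-05 × 111000 × cos 54.078° = 3e-05 × 111000 × 0.5867 ≈ 1.95366 m.
Combining orthogonally: (3.33² + 1.95366²)^½ ≈ 3.86079 m.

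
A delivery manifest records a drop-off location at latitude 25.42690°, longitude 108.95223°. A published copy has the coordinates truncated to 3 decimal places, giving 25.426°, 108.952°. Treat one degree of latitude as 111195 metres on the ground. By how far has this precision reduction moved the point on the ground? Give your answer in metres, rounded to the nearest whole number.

103 metres

The latitude changed by +0.00090° and the longitude by +0.00023°.
N–S: 0.00090° × 111195 m/° = 100.076 m.
East–west at this latitude: 0.00023° × 111195 × cos 25.426° ≈ 0.00023 × 100425 = 23.0977 m.
Distance: √(100.076² + 23.0977²) ≈ 102.706 m.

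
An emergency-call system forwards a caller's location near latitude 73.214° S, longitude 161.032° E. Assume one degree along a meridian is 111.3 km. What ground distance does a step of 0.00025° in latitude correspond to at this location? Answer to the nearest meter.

28 meters

0.00025° × 111300 m/° = 27.825 m.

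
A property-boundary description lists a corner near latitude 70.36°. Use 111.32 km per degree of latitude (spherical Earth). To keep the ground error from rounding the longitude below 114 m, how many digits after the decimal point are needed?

3 decimal places

At 70.36° one degree of longitude covers 111320 × cos 70.36° ≈ 111320 × 0.3361 ≈ 37415.7 m.
N decimal places → at most half a unit in the last place, 0.5 × 10⁻ᴺ° = 37415.7/2 × 10⁻ᴺ m.
Need 0.5 × 37415.7 × 10⁻ᴺ ≤ 114 → 10⁻ᴺ ≤ 6.094e-03, so N ≥ 2.22.
N = 2 would give 187 m (too coarse); N = 3 gives 18.7 m ≤ 114 m.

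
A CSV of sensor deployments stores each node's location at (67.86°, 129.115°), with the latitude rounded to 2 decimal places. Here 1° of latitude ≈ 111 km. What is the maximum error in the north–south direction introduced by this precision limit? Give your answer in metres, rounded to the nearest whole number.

555 metres

Rounding to 2 decimal places leaves the latitude within ±0.005° of the true value.
So the N–S error is at most 0.005 × 111000 = 555 m.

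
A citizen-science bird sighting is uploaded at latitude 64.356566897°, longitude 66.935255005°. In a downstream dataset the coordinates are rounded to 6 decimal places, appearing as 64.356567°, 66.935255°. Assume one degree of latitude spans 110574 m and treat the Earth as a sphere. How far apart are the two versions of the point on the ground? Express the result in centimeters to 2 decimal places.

The latitude changed by -0.000000103° and the longitude by +0.000000005°.
N–S: -0.000000103° × 110574 m/° = -0.0113891 m.
E–W at 64.3566°: 0.000000005° × 110574 × cos 64.3566° = 0.000000005 × 110574 × 0.4328 ≈ 0.000239265 m.
Distance: √(0.0113891² + 0.000239265²) ≈ 0.0113916 m.
That is 0.0113916 m = 1.1392 cm.

1.14 centimeters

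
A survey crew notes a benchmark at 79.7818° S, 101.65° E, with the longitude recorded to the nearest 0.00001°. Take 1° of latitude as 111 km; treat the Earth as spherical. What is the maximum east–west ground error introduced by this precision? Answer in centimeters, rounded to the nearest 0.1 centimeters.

Rounding to 5 decimal places leaves the longitude within ±5e-06° of the true value.
One degree of longitude at 79.7818° is 111000 × cos 79.7818° ≈ 111000 × 0.1774 = 19691.1 m.
So at most 5e-06° × 19691.1 ≈ 0.0984555 m east–west.
That is 0.0984555 m = 9.8456 cm.

9.8 centimeters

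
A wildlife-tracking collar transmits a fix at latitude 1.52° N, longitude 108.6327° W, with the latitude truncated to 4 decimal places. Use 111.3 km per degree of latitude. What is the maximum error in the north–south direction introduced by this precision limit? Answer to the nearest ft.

Truncating at 4 decimal places can drop up to a full unit in the last place, so the latitude may be off by as much as 0.0001°.
So the N–S error is at most 0.0001 × 111300 = 11.13 m.
In feet: 11.13 m ÷ 0.3048 ≈ 36.516 ft.

37 ft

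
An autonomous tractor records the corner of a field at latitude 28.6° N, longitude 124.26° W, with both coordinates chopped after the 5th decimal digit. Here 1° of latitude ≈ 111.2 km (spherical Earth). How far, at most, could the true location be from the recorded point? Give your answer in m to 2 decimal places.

1.48 m

Truncating at 5 decimal places can drop up to a full unit in the last place, so each coordinate may be off by as much as 1e-05°.
N–S: 1e-05° × 111200 m/° = 1.112 m.
Longitude error → 1e-05 × 111200 × cos 28.6° = 1e-05 × 111200 × 0.8780 ≈ 0.976317 m.
Worst case both components are at the extreme and orthogonal: √(1.112² + 0.976317²) ≈ 1.47978 m.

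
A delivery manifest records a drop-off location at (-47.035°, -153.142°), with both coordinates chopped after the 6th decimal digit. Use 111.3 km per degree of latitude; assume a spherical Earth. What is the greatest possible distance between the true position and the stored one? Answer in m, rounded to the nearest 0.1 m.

0.1 m

Truncating at 6 decimal places can drop up to a full unit in the last place, so each coordinate may be off by as much as 1e-06°.
Latitude error → 1e-06 × 111300 = 0.1113 m along the meridian.
E–W at 47.035°: 1e-06° × 111300 × cos 47.035° = 1e-06 × 111300 × 0.6816 ≈ 0.0758567 m.
Worst case both components are at the extreme and orthogonal: √(0.1113² + 0.0758567²) ≈ 0.134692 m.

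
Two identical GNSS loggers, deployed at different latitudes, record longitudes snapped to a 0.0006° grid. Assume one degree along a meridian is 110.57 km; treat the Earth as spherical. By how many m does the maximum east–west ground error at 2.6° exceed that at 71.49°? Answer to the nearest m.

23 m

With a 0.0006° grid the true value lies within half a step, ±0.0006°/2 = ±0.0003°, of the stored one.
At 2.6°: 0.0003° × 110570 × cos 2.6° = 0.0003 × 110570 × 0.9990 ≈ 33.137 m.
At 71.49°: 0.0003° × 110570 × cos 71.49° = 0.0003 × 110570 × 0.3175 ≈ 10.531 m.
Difference: 33.137 − 10.531 = 22.606 m.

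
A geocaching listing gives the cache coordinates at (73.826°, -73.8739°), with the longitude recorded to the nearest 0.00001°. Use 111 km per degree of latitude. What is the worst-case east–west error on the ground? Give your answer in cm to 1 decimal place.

15.5 cm

Rounding to 5 decimal places leaves the longitude within ±5e-06° of the true value.
Parallels shrink by cos φ, so at 73.826° a degree of longitude is 111000 × 0.2786 ≈ 30919.6 m.
Maximum E–W displacement: 5e-06 × 30919.6 = 0.154598 m.
That is 0.154598 m = 15.46 cm.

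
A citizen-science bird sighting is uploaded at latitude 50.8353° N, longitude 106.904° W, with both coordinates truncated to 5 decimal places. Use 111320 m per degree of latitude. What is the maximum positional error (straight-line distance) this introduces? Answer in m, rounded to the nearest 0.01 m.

1.32 m

Truncating at 5 decimal places can drop up to a full unit in the last place, so each coordinate may be off by as much as 1e-05°.
Latitude error → 1e-05 × 111320 = 1.1132 m along the meridian.
Longitude error → 1e-05 × 111320 × cos 50.8353° = 1e-05 × 111320 × 0.6316 ≈ 0.703043 m.
Worst case both components are at the extreme and orthogonal: √(1.1132² + 0.703043²) ≈ 1.31662 m.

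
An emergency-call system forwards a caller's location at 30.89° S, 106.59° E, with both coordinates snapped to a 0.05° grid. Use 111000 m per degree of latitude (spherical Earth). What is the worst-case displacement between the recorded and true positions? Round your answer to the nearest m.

3657 m

With a 0.05° grid the true value lies within half a step, ±0.05°/2 = ±0.025°, of the stored one.
Latitude error → 0.025 × 111000 = 2775 m along the meridian.
East–west component at 30.89°: 0.025° × 111000 × cos 30.89° ≈ 0.025 × 95255.2 ≈ 2381.38 m.
Combining orthogonally: (2775² + 2381.38²)^½ ≈ 3656.72 m.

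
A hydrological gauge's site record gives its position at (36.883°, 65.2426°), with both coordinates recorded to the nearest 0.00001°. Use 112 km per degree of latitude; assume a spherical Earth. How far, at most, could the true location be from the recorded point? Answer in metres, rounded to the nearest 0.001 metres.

Rounding to 5 decimal places leaves each coordinate within ±5e-06° of the true value.
Latitude error → 5e-06 × 112000 = 0.56 m along the meridian.
E–W at 36.883°: 5e-06° × 112000 × cos 36.883° = 5e-06 × 112000 × 0.7999 ≈ 0.447923 m.
Worst case both components are at the extreme and orthogonal: √(0.56² + 0.447923²) ≈ 0.717102 m.

0.717 metres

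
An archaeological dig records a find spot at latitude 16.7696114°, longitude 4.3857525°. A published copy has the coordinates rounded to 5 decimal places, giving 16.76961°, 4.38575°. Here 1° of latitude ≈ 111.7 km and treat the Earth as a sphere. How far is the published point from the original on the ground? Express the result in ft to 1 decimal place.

Δlat = 16.7696114 − 16.76961 = +0.0000014°; Δlon = 4.3857525 − 4.38575 = +0.0000025°.
N–S: 0.0000014° × 111700 m/° = 0.15638 m.
East–west at this latitude: 0.0000025° × 111700 × cos 16.7696° ≈ 0.0000025 × 106950 = 0.267374 m.
Hypotenuse of the two orthogonal shifts: √(0.15638² + 0.267374²) = 0.309748 m.
In feet: 0.309748 m ÷ 0.3048 ≈ 1.0162 ft.

1.0 ft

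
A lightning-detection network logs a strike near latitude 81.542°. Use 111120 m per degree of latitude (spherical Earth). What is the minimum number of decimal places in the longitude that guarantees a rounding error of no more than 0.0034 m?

At 81.542° one degree of longitude covers 111120 × cos 81.542° ≈ 111120 × 0.1471 ≈ 16344 m.
With N decimal places the half-ulp bound is 0.5·10⁻ᴺ°, or 0.5·10⁻ᴺ × 16344 m on the ground.
Need 0.5 × 16344 × 10⁻ᴺ ≤ 0.0034 → 10⁻ᴺ ≤ 4.161e-07, so N ≥ 6.38.
N = 6 would give 0.00817 m (too coarse); N = 7 gives 0.000817 m ≤ 0.0034 m.

7 decimal places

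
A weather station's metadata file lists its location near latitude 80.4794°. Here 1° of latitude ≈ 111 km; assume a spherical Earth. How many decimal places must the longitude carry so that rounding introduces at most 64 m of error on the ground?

3 decimal places

At 80.4794° one degree of longitude covers 111000 × cos 80.4794° ≈ 111000 × 0.1654 ≈ 18359.6 m.
Rounding to N decimal places gives at most 0.5 × 10⁻ᴺ degrees of error, i.e. 0.5 × 10⁻ᴺ × 18359.6 m.
Setting 9179.82 × 10⁻ᴺ ≤ 64 gives 10ᴺ ≥ 143.4, i.e. N ≥ 2.16.
N = 2 would give 91.8 m (too coarse); N = 3 gives 9.18 m ≤ 64 m.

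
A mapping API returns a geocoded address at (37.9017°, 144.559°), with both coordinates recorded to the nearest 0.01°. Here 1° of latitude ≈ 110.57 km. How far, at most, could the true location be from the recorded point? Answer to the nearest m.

Rounding to 2 decimal places leaves each coordinate within ±0.005° of the true value.
Latitude error → 0.005 × 110570 = 552.85 m along the meridian.
Longitude error → 0.005 × 110570 × cos 37.9017° = 0.005 × 110570 × 0.7891 ≈ 436.235 m.
The two errors are perpendicular, so the maximum displacement is √(552.85² + 436.235²) ≈ 704.233 m.

704 m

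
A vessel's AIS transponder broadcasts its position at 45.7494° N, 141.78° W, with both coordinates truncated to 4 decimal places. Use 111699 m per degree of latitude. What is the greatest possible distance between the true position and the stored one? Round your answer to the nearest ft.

Truncating at 4 decimal places can drop up to a full unit in the last place, so each coordinate may be off by as much as 0.0001°.
North–south component: 0.0001° × 111699 = 11.1699 m.
Longitude error → 0.0001 × 111699 × cos 45.7494° = 0.0001 × 111699 × 0.6978 ≈ 7.79433 m.
Worst case both components are at the extreme and orthogonal: √(11.1699² + 7.79433²) ≈ 13.6205 m.
In feet: 13.6205 m ÷ 0.3048 ≈ 44.687 ft.

45 ft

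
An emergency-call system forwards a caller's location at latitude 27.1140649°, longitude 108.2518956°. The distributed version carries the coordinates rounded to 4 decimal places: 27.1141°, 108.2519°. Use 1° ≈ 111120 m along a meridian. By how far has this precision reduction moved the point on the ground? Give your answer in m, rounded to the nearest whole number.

4 m

The latitude changed by -0.0000351° and the longitude by -0.0000044°.
N–S: -0.0000351° × 111120 m/° = -3.90031 m.
East–west at this latitude: -0.0000044° × 111120 × cos 27.1141° ≈ -0.0000044 × 98908 = -0.435195 m.
Combined displacement = (3.90031² + 0.435195²)^½ ≈ 3.92452 m.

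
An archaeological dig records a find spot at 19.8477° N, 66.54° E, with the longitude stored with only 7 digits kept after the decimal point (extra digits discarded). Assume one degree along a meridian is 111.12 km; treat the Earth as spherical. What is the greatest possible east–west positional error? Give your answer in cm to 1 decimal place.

Truncating at 7 decimal places can drop up to a full unit in the last place, so the longitude may be off by as much as 1e-07°.
Parallels shrink by cos φ, so at 19.8477° a degree of longitude is 111120 × 0.9406 ≈ 104519 m.
Maximum E–W displacement: 1e-07 × 104519 = 0.0104519 m.
That is 0.0104519 m = 1.0452 cm.

1.0 cm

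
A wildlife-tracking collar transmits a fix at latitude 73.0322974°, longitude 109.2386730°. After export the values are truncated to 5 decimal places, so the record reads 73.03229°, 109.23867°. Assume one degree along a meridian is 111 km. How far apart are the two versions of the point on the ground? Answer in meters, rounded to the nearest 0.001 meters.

The latitude changed by +0.0000074° and the longitude by +0.0000030°.
N–S: 0.0000074° × 111000 m/° = 0.8214 m.
East–west at this latitude: 0.0000030° × 111000 × cos 73.0323° ≈ 0.0000030 × 32393.4 = 0.0971803 m.
Hypotenuse of the two orthogonal shifts: √(0.8214² + 0.0971803²) = 0.827129 m.

0.827 meters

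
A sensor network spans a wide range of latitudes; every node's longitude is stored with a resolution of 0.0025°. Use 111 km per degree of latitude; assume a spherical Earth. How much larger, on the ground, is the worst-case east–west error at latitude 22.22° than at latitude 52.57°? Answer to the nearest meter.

44 meters

With a 0.0025° grid the true value lies within half a step, ±0.0025°/2 = ±0.00125°, of the stored one.
At 22.22°: 0.00125° × 111000 × cos 22.22° = 0.00125 × 111000 × 0.9257 ≈ 128.45 m.
At 52.57°: 0.00125° × 111000 × cos 52.57° = 0.00125 × 111000 × 0.6078 ≈ 84.331 m.
So the lower-latitude error exceeds the higher by 128.45 − 84.331 = 44.115 m.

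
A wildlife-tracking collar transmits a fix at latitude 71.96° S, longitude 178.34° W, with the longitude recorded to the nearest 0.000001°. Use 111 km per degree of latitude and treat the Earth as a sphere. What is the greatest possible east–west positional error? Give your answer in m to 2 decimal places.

0.02 m

Rounding to 6 decimal places leaves the longitude within ±5e-07° of the true value.
At latitude 71.96° a degree of longitude spans 111000 m × cos 71.96° = 111000 × 0.3097 ≈ 34374.6 m.
So at most 5e-07° × 34374.6 ≈ 0.0171873 m east–west.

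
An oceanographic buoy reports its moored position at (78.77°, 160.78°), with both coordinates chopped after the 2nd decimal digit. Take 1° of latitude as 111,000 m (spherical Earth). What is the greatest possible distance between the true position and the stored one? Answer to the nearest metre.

Truncating at 2 decimal places can drop up to a full unit in the last place, so each coordinate may be off by as much as 0.01°.
N–S: 0.01° × 111000 m/° = 1110 m.
E–W at 78.77°: 0.01° × 111000 × cos 78.77° = 0.01 × 111000 × 0.1947 ≈ 216.17 m.
The two errors are perpendicular, so the maximum displacement is √(1110² + 216.17²) ≈ 1130.85 m.

1131 metres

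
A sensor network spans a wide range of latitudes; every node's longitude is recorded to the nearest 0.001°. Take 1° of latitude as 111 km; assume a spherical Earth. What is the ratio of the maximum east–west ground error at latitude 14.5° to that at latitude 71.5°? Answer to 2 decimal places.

3.05

Rounding to 3 decimal places leaves the longitude within ±0.0005° of the true value.
Error at 14.5° = 0.0005° × 111000 × cos 14.5° ≈ 55.5 × 0.9681 = 53.732 m.
Error at 71.5° = 0.0005° × 111000 × cos 71.5° ≈ 55.5 × 0.3173 = 17.61 m.
Ratio: 53.732 / 17.61 = cos 14.5° / cos 71.5° ≈ 3.0512.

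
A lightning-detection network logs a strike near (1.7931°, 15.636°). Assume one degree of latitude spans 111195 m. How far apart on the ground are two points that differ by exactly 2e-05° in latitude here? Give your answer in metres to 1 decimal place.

2.2 metres

Along a meridian 2e-05° is 2e-05 × 111195 = 2.2239 m.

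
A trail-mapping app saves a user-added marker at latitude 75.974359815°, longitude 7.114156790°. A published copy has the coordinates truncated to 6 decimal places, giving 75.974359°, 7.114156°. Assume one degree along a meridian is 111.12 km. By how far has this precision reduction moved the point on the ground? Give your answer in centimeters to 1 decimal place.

Δlat = 75.974359815 − 75.974359 = +0.000000815°; Δlon = 7.114156790 − 7.114156 = +0.000000790°.
N–S: 0.000000815° × 111120 m/° = 0.0905628 m.
E–W at 75.9744°: 0.000000790° × 111120 × cos 75.9744° = 0.000000790 × 111120 × 0.2424 ≈ 0.0212752 m.
Hypotenuse of the two orthogonal shifts: √(0.0905628² + 0.0212752²) = 0.0930282 m.
That is 0.0930282 m = 9.3028 cm.

9.3 centimeters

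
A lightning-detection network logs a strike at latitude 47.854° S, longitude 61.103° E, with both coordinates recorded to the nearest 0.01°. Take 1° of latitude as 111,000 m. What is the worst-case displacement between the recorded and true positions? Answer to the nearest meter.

Rounding to 2 decimal places leaves each coordinate within ±0.005° of the true value.
N–S: 0.005° × 111000 m/° = 555 m.
East–west component at 47.854°: 0.005° × 111000 × cos 47.854° ≈ 0.005 × 74483.5 ≈ 372.417 m.
Worst case both components are at the extreme and orthogonal: √(555² + 372.417²) ≈ 668.371 m.

668 meters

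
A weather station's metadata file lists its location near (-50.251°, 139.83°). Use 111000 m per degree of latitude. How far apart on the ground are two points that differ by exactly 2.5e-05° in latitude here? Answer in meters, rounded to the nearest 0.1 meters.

2.8 meters

2.5e-05° × 111000 m/° = 2.775 m.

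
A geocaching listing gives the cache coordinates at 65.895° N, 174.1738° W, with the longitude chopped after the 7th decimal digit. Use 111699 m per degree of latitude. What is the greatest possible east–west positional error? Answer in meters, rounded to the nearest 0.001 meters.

0.005 meters

Truncating at 7 decimal places can drop up to a full unit in the last place, so the longitude may be off by as much as 1e-07°.
At latitude 65.895° a degree of longitude spans 111699 m × cos 65.895° = 111699 × 0.4084 ≈ 45619 m.
East–west error: 1e-07° × 45619 m/° ≈ 0.0045619 m.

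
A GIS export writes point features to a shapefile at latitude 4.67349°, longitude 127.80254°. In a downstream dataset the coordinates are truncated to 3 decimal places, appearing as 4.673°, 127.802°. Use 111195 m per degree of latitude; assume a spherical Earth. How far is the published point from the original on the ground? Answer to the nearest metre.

81 metres

Δlat = 4.67349 − 4.673 = +0.00049°; Δlon = 127.80254 − 127.802 = +0.00054°.
North–south shift: 0.00049 × 111195 = 54.4856 m.
East–west at this latitude: 0.00054° × 111195 × cos 4.673° ≈ 0.00054 × 110825 = 59.8457 m.
Distance: √(54.4856² + 59.8457²) ≈ 80.9332 m.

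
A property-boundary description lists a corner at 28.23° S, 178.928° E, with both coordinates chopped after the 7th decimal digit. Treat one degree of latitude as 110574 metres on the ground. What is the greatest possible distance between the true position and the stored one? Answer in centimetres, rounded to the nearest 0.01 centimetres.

Truncating at 7 decimal places can drop up to a full unit in the last place, so each coordinate may be off by as much as 1e-07°.
N–S: 1e-07° × 110574 m/° = 0.0110574 m.
Longitude error → 1e-07 × 110574 × cos 28.23° = 1e-07 × 110574 × 0.8811 ≈ 0.00974219 m.
Combining orthogonally: (0.0110574² + 0.00974219²)^½ ≈ 0.0147369 m.
That is 0.0147369 m = 1.4737 cm.

1.47 centimetres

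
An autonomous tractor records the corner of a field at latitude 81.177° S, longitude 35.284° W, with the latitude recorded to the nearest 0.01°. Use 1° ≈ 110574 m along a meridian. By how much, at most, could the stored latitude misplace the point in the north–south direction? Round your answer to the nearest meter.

553 meters

Rounding to 2 decimal places leaves the latitude within ±0.005° of the true value.
Along the meridian that is 0.005° × 110574 m/° = 552.87 m.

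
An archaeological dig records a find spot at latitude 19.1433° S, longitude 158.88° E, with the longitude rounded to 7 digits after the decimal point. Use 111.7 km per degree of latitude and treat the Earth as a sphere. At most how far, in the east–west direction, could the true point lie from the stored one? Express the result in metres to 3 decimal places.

Rounding to 7 decimal places leaves the longitude within ±5e-08° of the true value.
At latitude 19.1433° a degree of longitude spans 111700 m × cos 19.1433° = 111700 × 0.9447 ≈ 105523 m.
Maximum E–W displacement: 5e-08 × 105523 = 0.00527616 m.

0.005 metres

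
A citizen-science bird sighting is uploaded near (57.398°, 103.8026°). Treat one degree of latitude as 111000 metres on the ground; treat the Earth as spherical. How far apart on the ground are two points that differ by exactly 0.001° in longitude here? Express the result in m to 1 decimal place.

0.001° of longitude at 57.398° is 0.001 × 111000 × cos 57.398° ≈ 0.001 × 59806.8 = 59.8068 m.

59.8 m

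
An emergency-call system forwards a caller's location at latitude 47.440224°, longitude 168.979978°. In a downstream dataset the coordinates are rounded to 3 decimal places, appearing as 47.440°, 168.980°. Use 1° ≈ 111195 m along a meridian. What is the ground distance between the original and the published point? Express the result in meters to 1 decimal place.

The latitude changed by +0.000224° and the longitude by -0.000022°.
North–south shift: 0.000224 × 111195 = 24.9077 m.
East–west at this latitude: -0.000022° × 111195 × cos 47.44° ≈ -0.000022 × 75208.1 = -1.65458 m.
Combined displacement = (24.9077² + 1.65458²)^½ ≈ 24.9626 m.

25.0 meters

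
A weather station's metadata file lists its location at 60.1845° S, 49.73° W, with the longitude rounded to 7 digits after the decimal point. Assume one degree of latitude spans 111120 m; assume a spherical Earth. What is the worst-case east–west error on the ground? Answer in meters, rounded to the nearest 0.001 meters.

Rounding to 7 decimal places leaves the longitude within ±5e-08° of the true value.
One degree of longitude at 60.1845° is 111120 × cos 60.1845° ≈ 111120 × 0.4972 = 55249.8 m.
East–west error: 5e-08° × 55249.8 m/° ≈ 0.00276249 m.

0.003 meters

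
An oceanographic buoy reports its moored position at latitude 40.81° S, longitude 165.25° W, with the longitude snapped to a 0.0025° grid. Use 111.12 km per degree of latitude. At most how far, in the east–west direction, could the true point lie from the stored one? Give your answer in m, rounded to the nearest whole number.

105 m

With a 0.0025° grid the true value lies within half a step, ±0.0025°/2 = ±0.00125°, of the stored one.
At latitude 40.81° a degree of longitude spans 111120 m × cos 40.81° = 111120 × 0.7569 ≈ 84104.6 m.
East–west error: 0.00125° × 84104.6 m/° ≈ 105.131 m.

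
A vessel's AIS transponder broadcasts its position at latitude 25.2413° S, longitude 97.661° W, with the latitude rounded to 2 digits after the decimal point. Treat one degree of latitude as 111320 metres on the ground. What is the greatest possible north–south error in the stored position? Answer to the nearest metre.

Rounding to 2 decimal places leaves the latitude within ±0.005° of the true value.
So the N–S error is at most 0.005 × 111320 = 556.6 m.

557 metres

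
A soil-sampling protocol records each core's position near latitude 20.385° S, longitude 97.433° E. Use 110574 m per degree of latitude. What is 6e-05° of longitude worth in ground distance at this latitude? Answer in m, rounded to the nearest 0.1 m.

6e-05° of longitude at 20.385° is 6e-05 × 110574 × cos 20.385° ≈ 6e-05 × 103649 = 6.21895 m.

6.2 m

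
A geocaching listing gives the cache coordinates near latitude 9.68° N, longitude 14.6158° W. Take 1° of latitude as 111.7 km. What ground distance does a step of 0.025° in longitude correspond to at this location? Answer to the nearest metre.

0.025° of longitude at 9.68° is 0.025 × 111700 × cos 9.68° ≈ 0.025 × 110110 = 2752.74 m.

2753 metres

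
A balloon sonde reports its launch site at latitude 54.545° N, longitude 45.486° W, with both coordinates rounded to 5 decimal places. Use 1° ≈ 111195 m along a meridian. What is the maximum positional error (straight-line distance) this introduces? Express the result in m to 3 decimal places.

0.643 m

Rounding to 5 decimal places leaves each coordinate within ±5e-06° of the true value.
North–south component: 5e-06° × 111195 = 0.555975 m.
E–W at 54.545°: 5e-06° × 111195 × cos 54.545° = 5e-06 × 111195 × 0.5801 ≈ 0.322501 m.
The two errors are perpendicular, so the maximum displacement is √(0.555975² + 0.322501²) ≈ 0.64274 m.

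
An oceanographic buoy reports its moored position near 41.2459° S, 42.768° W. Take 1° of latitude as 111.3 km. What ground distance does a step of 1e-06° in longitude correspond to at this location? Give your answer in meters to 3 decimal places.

One degree of longitude here spans 111300 × cos 41.2459° = 111300 × 0.7519 ≈ 83685 m; 1e-06° of that is 0.083685 m.

0.084 meters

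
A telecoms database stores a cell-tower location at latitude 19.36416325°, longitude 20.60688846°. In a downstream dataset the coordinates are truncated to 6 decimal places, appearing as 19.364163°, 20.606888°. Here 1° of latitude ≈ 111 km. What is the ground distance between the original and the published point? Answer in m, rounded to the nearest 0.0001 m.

Δlat = 19.36416325 − 19.364163 = +0.00000025°; Δlon = 20.60688846 − 20.606888 = +0.00000046°.
North–south shift: 0.00000025 × 111000 = 0.02775 m.
East–west at this latitude: 0.00000046° × 111000 × cos 19.3642° ≈ 0.00000046 × 104721 = 0.0481715 m.
Combined displacement = (0.02775² + 0.0481715²)^½ ≈ 0.0555928 m.

0.0556 m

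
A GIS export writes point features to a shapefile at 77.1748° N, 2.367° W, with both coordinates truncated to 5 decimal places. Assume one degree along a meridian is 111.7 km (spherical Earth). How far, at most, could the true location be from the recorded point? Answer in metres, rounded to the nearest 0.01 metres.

Truncating at 5 decimal places can drop up to a full unit in the last place, so each coordinate may be off by as much as 1e-05°.
N–S: 1e-05° × 111700 m/° = 1.117 m.
E–W at 77.1748°: 1e-05° × 111700 × cos 77.1748° = 1e-05 × 111700 × 0.2220 ≈ 0.247949 m.
The two errors are perpendicular, so the maximum displacement is √(1.117² + 0.247949²) ≈ 1.14419 m.

1.14 metres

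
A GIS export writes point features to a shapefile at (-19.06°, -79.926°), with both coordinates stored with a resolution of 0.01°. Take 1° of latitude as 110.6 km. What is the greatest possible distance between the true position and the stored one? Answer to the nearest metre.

With a 0.01° grid the true value lies within half a step, ±0.01°/2 = ±0.005°, of the stored one.
N–S: 0.005° × 110600 m/° = 553 m.
Longitude error → 0.005 × 110600 × cos 19.06° = 0.005 × 110600 × 0.9452 ≈ 522.683 m.
The two errors are perpendicular, so the maximum displacement is √(553² + 522.683²) ≈ 760.925 m.

761 metres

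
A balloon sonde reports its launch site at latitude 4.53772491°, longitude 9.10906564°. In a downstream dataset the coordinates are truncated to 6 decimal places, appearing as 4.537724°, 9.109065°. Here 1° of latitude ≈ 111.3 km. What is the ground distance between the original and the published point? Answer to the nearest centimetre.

The latitude changed by +0.00000091° and the longitude by +0.00000064°.
N–S: 0.00000091° × 111300 m/° = 0.101283 m.
East–west at this latitude: 0.00000064° × 111300 × cos 4.53772° ≈ 0.00000064 × 110951 = 0.0710087 m.
Combined displacement = (0.101283² + 0.0710087²)^½ ≈ 0.123695 m.
That is 0.123695 m = 12.37 cm.

12 centimetres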